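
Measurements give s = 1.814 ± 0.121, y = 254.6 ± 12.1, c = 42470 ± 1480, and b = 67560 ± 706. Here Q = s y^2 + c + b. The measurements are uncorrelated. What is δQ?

Let p = s·y^2 = 117600. δp/p = √((1·δs/s)² + (2·δy/y)²) = √(0.00445 + 0.00903) = 0.116, so δp = 13700.
Q = p + c + b: δQ = √(δp² + δc² + δb²) = √(1.86e+08 + 2.19e+06 + 4.98e+05) = 13800

13800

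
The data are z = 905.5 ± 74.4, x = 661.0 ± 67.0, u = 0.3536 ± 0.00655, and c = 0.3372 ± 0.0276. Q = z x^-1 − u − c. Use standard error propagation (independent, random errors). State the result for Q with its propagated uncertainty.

Let p = z·x^-1 = 1.370. δp/p = √((1·δz/z)² + (-1·δx/x)²) = √(0.00675 + 0.0103) = 0.130, so δp = 0.179.
Q = p − u − c: δQ = √(δp² + δu² + δc²) = √(0.0319 + 4.29e-05 + 0.000762) = 0.181
Q = 0.6791.

0.6791 ± 0.181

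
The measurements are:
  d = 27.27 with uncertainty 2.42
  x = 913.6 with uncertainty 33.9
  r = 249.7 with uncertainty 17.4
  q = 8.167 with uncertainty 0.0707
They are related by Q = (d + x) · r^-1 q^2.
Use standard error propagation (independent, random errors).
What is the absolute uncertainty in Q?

20.2

Let u = d + x = 940.9. δu = √(δd² + δx²) = √(5.86 + 1150) = 34.0, so δu/u = 0.0361.
Q is then a monomial in u, r, q:
δQ/Q = √((δu/u)² + (-1·δr/r)² + (2·δq/q)²) = √(0.00130 + 0.00486 + 0.000300) = 0.0804
Q = 251.3, so δQ = 0.0804 × 251.3 = 20.2.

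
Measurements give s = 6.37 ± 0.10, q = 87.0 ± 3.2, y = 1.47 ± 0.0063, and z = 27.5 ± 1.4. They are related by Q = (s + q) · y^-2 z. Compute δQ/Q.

Let u = s + q = 93.4. δu = √(δs² + δq²) = √(0.0100 + 10.2) = 3.20, so δu/u = 0.0343.
Q is then a monomial in u, y, z:
δQ/Q = √((δu/u)² + (-2·δy/y)² + (1·δz/z)²) = √(0.00118 + 7.35e-05 + 0.00259) = 0.0620

0.0620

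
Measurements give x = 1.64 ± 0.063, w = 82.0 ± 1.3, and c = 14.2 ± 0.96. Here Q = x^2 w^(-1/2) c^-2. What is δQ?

Q is a product of powers, so relative uncertainties combine in quadrature:
  (2·δx/x)² = (2×0.0384)² = 0.00590;  (−½·δw/w)² = (-0.5×0.0159)² = 6.28e-05;  (-2·δc/c)² = (-2×0.0676)² = 0.0183
δQ/Q = √(0.0242) = 0.156
Q = 0.00147, so δQ = 0.156 × 0.00147 = 0.000229.

0.000229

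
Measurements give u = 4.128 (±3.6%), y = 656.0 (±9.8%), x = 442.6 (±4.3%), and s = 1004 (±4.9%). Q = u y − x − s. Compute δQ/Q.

0.228

Let p = u·y = 2708. δp/p = √((1·δu/u)² + (1·δy/y)²) = √(0.00130 + 0.00960) = 0.104, so δp = 283.
Q = p − x − s: δQ = √(δp² + δx² + δs²) = √(79900 + 362 + 2420) = 288
Q = 1261, so δQ/Q = 288/1261 = 0.228.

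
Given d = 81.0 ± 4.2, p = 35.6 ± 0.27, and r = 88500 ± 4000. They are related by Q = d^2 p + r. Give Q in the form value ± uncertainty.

(3.22 ± 0.246) × 10^5

Let w = d^2·p = 2.34e+05. δw/w = √((2·δd/d)² + (1·δp/p)²) = √(0.0108 + 5.75e-05) = 0.104, so δw = 24300.
Q = w + r: δQ = √(δw² + δr²) = √(5.9e+08 + 1.6e+07) = 24600
Q = 3.22e+05.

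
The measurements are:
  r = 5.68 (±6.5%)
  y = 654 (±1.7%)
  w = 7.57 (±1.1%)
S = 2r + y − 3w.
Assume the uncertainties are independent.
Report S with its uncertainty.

643 ± 11.1

Each term contributes (cᵢ δxᵢ)² to (δS)²:
  (2·δr)² = 0.545;  (δy)² = 124;  (3·δw)² = 0.0624
δS = √(124) = 11.1
S = 643.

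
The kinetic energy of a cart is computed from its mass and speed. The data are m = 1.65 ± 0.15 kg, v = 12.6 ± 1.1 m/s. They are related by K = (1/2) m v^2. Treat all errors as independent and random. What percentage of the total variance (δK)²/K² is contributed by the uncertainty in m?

21.3%

(δK/K)² = (1·δm/m)² + (2·δv/v)²
  m term: (1×0.0909)² = 0.00826
  v term: (2×0.0873)² = 0.0305
Total = 0.0388. Share from m = 0.00826/0.0388 = 0.213.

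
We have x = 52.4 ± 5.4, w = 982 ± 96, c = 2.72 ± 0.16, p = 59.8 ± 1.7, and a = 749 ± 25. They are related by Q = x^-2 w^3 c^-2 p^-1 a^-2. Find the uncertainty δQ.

0.000534

For a monomial Q ∝ x^-2, w^3, c^-2, p^-1, a^-2, fractional errors add in quadrature:
  (-2·δx/x)² = (-2×0.103)² = 0.0425;  (3·δw/w)² = (3×0.0978)² = 0.0860;  (-2·δc/c)² = (-2×0.0588)² = 0.0138;  (-1·δp/p)² = (-1×0.0284)² = 0.000808;  (-2·δa/a)² = (-2×0.0334)² = 0.00446
δQ/Q = √(0.148) = 0.384
Q = 0.00139, so δQ = 0.384 × 0.00139 = 0.000534.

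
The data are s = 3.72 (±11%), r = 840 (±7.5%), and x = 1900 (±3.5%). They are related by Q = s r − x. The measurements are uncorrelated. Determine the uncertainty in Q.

Let p = s·r = 3120. δp/p = √((1·δs/s)² + (1·δr/r)²) = √(0.0121 + 0.00562) = 0.133, so δp = 416.
Q = p − x: δQ = √(δp² + δx²) = √(1.73e+05 + 4420) = 421

421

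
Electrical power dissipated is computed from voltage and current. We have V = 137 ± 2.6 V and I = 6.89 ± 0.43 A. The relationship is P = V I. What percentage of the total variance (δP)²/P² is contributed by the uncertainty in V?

(δP/P)² = (1·δV/V)² + (1·δI/I)²
  V term: (1×0.0190)² = 0.000360
  I term: (1×0.0624)² = 0.00389
Total = 0.00426. Share from V = 0.000360/0.00426 = 0.0846.

8.46%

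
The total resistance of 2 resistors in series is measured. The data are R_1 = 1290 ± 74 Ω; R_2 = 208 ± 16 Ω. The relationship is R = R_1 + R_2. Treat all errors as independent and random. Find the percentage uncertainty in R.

R is a linear combination, so absolute uncertainties add in quadrature:
  (δR_1)² = 5480;  (δR_2)² = 256
δR = √(5730) = 75.7 Ω
R = 1500 Ω, so δR/R = 75.7/1500 = 0.0505.

5.05%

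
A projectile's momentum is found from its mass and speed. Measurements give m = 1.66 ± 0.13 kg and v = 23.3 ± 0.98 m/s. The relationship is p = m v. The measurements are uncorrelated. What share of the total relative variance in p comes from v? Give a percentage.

(δp/p)² = (1·δm/m)² + (1·δv/v)²
  m term: (1×0.0783)² = 0.00613
  v term: (1×0.0421)² = 0.00177
Total = 0.00790. Share from v = 0.00177/0.00790 = 0.224.

22.4%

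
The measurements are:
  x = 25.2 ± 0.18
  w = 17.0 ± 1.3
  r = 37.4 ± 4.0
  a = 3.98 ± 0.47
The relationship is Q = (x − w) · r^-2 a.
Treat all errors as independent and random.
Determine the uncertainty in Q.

Let u = x − w = 8.20. δu = √(δx² + δw²) = √(0.0324 + 1.69) = 1.31, so δu/u = 0.160.
Q is then a monomial in u, r, a:
δQ/Q = √((δu/u)² + (-2·δr/r)² + (1·δa/a)²) = √(0.0256 + 0.0458 + 0.0139) = 0.292
Q = 0.0233, so δQ = 0.292 × 0.0233 = 0.00682.

0.00682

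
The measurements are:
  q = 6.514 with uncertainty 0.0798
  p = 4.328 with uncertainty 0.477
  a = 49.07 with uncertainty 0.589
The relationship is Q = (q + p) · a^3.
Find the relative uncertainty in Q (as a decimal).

0.0573

Let u = q + p = 10.84. δu = √(δq² + δp²) = √(0.00637 + 0.228) = 0.484, so δu/u = 0.0446.
Q is then a monomial in u, a:
δQ/Q = √((δu/u)² + (3·δa/a)²) = √(0.00199 + 0.00130) = 0.0573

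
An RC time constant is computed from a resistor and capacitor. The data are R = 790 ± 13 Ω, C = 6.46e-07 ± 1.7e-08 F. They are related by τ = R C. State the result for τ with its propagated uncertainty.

Each factor contributes (exponent × relative error)² to (δτ/τ)²:
  (1·δR/R)² = (1×0.0165)² = 0.000271;  (1·δC/C)² = (1×0.0263)² = 0.000693
δτ/τ = √(0.000963) = 0.0310
τ = 0.000510 s, so δτ = 0.0310 × 0.000510 = 1.58e-05 s.

(5.10 ± 0.158) × 10^-4 s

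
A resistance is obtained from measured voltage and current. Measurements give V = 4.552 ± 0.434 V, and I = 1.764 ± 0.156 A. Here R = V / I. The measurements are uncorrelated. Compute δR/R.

0.130

For a monomial R ∝ V, I^-1, fractional errors add in quadrature:
  (1·δV/V)² = (1×0.0953)² = 0.00909;  (-1·δI/I)² = (-1×0.0884)² = 0.00782
δR/R = √(0.0169) = 0.130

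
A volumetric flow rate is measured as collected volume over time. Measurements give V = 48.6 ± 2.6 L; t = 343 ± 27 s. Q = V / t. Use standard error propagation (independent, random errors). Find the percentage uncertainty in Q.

Q is a product of powers, so relative uncertainties combine in quadrature:
  (1·δV/V)² = (1×0.0535)² = 0.00286;  (-1·δt/t)² = (-1×0.0787)² = 0.00620
δQ/Q = √(0.00906) = 0.0952

9.52%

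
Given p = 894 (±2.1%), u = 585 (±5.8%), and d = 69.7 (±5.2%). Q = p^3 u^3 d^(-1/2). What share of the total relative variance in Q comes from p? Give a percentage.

11.4%

(δQ/Q)² = (3·δp/p)² + (3·δu/u)² + (−½·δd/d)²
  p term: (3×0.0210)² = 0.00397
  u term: (3×0.0580)² = 0.0303
  d term: (-0.5×0.0520)² = 0.000676
Total = 0.0349. Share from p = 0.00397/0.0349 = 0.114.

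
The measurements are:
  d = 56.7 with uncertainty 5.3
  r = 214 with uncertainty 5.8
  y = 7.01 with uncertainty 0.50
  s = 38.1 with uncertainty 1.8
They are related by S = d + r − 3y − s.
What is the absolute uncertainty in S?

8.20

For a sum/difference, combine absolute errors in quadrature:
  (δd)² = 28.1;  (δr)² = 33.6;  (3·δy)² = 2.25;  (δs)² = 3.24
δS = √(67.2) = 8.20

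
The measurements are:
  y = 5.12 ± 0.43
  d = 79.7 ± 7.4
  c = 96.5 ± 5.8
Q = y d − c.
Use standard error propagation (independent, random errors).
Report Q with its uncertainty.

Let p = y·d = 408. δp/p = √((1·δy/y)² + (1·δd/d)²) = √(0.00705 + 0.00862) = 0.125, so δp = 51.1.
Q = p − c: δQ = √(δp² + δc²) = √(2610 + 33.6) = 51.4
Q = 312.

312 ± 51.4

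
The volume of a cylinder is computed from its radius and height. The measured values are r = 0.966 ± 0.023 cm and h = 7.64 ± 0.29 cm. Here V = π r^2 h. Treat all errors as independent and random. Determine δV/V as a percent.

6.09%

For a monomial V ∝ r^2, h, fractional errors add in quadrature:
  (2·δr/r)² = (2×0.0238)² = 0.00227;  (1·δh/h)² = (1×0.0380)² = 0.00144
δV/V = √(0.00371) = 0.0609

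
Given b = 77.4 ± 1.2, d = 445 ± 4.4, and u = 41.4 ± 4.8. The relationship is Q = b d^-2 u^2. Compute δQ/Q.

0.233

Products/powers → add relative errors in quadrature, weighted by exponent:
  (1·δb/b)² = (1×0.0155)² = 0.000240;  (-2·δd/d)² = (-2×0.00989)² = 0.000391;  (2·δu/u)² = (2×0.116)² = 0.0538
δQ/Q = √(0.0544) = 0.233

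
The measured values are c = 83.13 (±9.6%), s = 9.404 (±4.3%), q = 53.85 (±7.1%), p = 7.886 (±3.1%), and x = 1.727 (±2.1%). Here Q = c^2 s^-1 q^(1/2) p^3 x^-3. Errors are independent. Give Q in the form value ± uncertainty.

Products/powers → add relative errors in quadrature, weighted by exponent:
  (2·δc/c)² = (2×0.0960)² = 0.0369;  (-1·δs/s)² = (-1×0.0430)² = 0.00185;  (½·δq/q)² = (0.5×0.0710)² = 0.00126;  (3·δp/p)² = (3×0.0310)² = 0.00865;  (-3·δx/x)² = (-3×0.0210)² = 0.00397
δQ/Q = √(0.0526) = 0.229
Q = 513400, so δQ = 0.229 × 513400 = 1.18e+05.

(5.134 ± 1.18) × 10^5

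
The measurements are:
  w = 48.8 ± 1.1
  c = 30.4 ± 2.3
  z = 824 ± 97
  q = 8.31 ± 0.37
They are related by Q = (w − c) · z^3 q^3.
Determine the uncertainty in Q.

2.38e+12

Let u = w − c = 18.4. δu = √(δw² + δc²) = √(1.21 + 5.29) = 2.55, so δu/u = 0.139.
Q is then a monomial in u, z, q:
δQ/Q = √((δu/u)² + (3·δz/z)² + (3·δq/q)²) = √(0.0192 + 0.125 + 0.0178) = 0.402
Q = 5.91e+12, so δQ = 0.402 × 5.91e+12 = 2.38e+12.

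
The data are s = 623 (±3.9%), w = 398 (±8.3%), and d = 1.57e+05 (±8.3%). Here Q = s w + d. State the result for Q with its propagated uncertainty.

Let p = s·w = 2.48e+05. δp/p = √((1·δs/s)² + (1·δw/w)²) = √(0.00152 + 0.00689) = 0.0917, so δp = 22700.
Q = p + d: δQ = √(δp² + δd²) = √(5.17e+08 + 1.7e+08) = 26200
Q = 4.05e+05.

(4.05 ± 0.262) × 10^5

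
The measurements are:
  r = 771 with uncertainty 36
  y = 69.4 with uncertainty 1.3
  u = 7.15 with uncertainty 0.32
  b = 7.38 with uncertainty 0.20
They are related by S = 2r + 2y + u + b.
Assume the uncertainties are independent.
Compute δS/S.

Sums and differences: (δS)² = Σ (cᵢ δxᵢ)².
  (2·δr)² = 5180;  (2·δy)² = 6.76;  (δu)² = 0.102;  (δb)² = 0.0400
δS = √(5190) = 72.0
S = 1700, so δS/S = 72.0/1700 = 0.0425.

0.0425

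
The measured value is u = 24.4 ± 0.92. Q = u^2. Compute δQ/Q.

0.0754

Q ∝ u^2, so δQ/Q = |2| · δu/u = 2 × 0.0377 = 0.0754.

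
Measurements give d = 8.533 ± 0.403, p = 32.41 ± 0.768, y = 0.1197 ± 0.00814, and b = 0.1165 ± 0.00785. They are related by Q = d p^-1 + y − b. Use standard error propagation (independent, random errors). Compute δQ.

0.0179

Let w = d·p^-1 = 0.2633. δw/w = √((1·δd/d)² + (-1·δp/p)²) = √(0.00223 + 0.000562) = 0.0528, so δw = 0.0139.
Q = w + y − b: δQ = √(δw² + δy² + δb²) = √(0.000194 + 6.63e-05 + 6.16e-05) = 0.0179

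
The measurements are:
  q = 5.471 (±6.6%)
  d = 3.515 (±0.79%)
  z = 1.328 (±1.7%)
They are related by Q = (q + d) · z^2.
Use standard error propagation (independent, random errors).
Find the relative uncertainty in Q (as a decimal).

Let u = q + d = 8.986. δu = √(δq² + δd²) = √(0.130 + 0.000771) = 0.362, so δu/u = 0.0403.
Q is then a monomial in u, z:
δQ/Q = √((δu/u)² + (2·δz/z)²) = √(0.00162 + 0.00116) = 0.0527

0.0527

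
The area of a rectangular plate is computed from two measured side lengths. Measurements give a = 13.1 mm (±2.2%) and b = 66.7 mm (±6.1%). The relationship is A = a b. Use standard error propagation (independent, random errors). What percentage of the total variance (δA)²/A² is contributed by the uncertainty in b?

(δA/A)² = (1·δa/a)² + (1·δb/b)²
  a term: (1×0.0220)² = 0.000484
  b term: (1×0.0610)² = 0.00372
Total = 0.00420. Share from b = 0.00372/0.00420 = 0.885.

88.5%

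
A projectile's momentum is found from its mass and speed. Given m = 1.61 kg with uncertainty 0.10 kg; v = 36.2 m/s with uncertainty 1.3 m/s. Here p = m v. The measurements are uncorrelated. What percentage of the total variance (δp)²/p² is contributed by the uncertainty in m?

74.9%

(δp/p)² = (1·δm/m)² + (1·δv/v)²
  m term: (1×0.0621)² = 0.00386
  v term: (1×0.0359)² = 0.00129
Total = 0.00515. Share from m = 0.00386/0.00515 = 0.749.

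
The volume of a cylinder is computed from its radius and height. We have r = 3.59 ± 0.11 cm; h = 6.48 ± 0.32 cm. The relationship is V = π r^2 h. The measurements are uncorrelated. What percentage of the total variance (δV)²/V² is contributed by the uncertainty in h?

39.4%

(δV/V)² = (2·δr/r)² + (1·δh/h)²
  r term: (2×0.0306)² = 0.00376
  h term: (1×0.0494)² = 0.00244
Total = 0.00619. Share from h = 0.00244/0.00619 = 0.394.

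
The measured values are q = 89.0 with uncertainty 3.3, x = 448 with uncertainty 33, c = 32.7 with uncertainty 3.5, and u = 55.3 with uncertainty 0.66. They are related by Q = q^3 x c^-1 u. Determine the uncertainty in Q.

9.16e+07

Q is a product of powers, so relative uncertainties combine in quadrature:
  (3·δq/q)² = (3×0.0371)² = 0.0124;  (1·δx/x)² = (1×0.0737)² = 0.00543;  (-1·δc/c)² = (-1×0.107)² = 0.0115;  (1·δu/u)² = (1×0.0119)² = 0.000142
δQ/Q = √(0.0294) = 0.171
Q = 5.34e+08, so δQ = 0.171 × 5.34e+08 = 9.16e+07.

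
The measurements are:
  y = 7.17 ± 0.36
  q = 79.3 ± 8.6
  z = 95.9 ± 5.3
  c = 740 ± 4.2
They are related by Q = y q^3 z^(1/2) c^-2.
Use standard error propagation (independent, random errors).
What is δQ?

21.1

Relative error in a monomial: (δQ/Q)² = Σ (nᵢ · δxᵢ/xᵢ)².
  (1·δy/y)² = (1×0.0502)² = 0.00252;  (3·δq/q)² = (3×0.108)² = 0.106;  (½·δz/z)² = (0.5×0.0553)² = 0.000764;  (-2·δc/c)² = (-2×0.00568)² = 0.000129
δQ/Q = √(0.109) = 0.331
Q = 63.9, so δQ = 0.331 × 63.9 = 21.1.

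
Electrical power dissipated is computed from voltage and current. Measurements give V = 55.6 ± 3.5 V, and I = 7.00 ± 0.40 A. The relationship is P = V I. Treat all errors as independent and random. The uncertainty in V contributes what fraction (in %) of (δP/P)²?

54.8%

(δP/P)² = (1·δV/V)² + (1·δI/I)²
  V term: (1×0.0629)² = 0.00396
  I term: (1×0.0571)² = 0.00327
Total = 0.00723. Share from V = 0.00396/0.00723 = 0.548.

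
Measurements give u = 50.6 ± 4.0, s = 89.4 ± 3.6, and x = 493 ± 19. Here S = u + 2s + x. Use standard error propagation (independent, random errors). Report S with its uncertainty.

722 ± 20.7

S is a linear combination, so absolute uncertainties add in quadrature:
  (δu)² = 16.0;  (2·δs)² = 51.8;  (δx)² = 361
δS = √(429) = 20.7
S = 722.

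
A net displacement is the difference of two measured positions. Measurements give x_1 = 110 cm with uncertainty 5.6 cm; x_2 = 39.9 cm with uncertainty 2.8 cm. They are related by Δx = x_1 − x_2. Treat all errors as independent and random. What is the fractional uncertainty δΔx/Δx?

Sums and differences: (δΔx)² = Σ (cᵢ δxᵢ)².
  (δx_1)² = 31.4;  (δx_2)² = 7.84
δΔx = √(39.2) = 6.26 cm
Δx = 70.1 cm, so δΔx/Δx = 6.26/70.1 = 0.0893.

0.0893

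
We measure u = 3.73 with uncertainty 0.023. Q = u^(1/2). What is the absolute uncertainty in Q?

For a monomial Q ∝ u^(1/2), fractional errors add in quadrature:
  (½·δu/u)² = (0.5×0.00617)² = 9.51e-06
δQ/Q = √(9.51e-06) = 0.00308
Q = 1.93, so δQ = 0.00308 × 1.93 = 0.00595.

0.00595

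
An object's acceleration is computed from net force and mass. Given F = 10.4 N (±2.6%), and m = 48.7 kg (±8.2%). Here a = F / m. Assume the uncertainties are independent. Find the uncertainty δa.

0.0184 m/s^2

Since a is a product/quotient, work with relative uncertainties:
  (1·δF/F)² = (1×0.0260)² = 0.000676;  (-1·δm/m)² = (-1×0.0820)² = 0.00672
δa/a = √(0.00740) = 0.0860
a = 0.214 m/s^2, so δa = 0.0860 × 0.214 = 0.0184 m/s^2.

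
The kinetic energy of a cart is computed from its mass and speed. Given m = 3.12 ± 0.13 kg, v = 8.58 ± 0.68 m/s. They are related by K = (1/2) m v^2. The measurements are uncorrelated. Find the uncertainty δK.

K is a product of powers, so relative uncertainties combine in quadrature:
  (1·δm/m)² = (1×0.0417)² = 0.00174;  (2·δv/v)² = (2×0.0793)² = 0.0251
δK/K = √(0.0269) = 0.164
K = 115 J, so δK = 0.164 × 115 = 18.8 J.

18.8 J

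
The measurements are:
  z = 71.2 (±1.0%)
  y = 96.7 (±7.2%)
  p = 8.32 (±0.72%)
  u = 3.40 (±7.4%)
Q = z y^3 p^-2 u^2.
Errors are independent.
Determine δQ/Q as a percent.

26.2%

Products/powers → add relative errors in quadrature, weighted by exponent:
  (1·δz/z)² = (1×0.0100)² = 0.000100;  (3·δy/y)² = (3×0.0720)² = 0.0467;  (-2·δp/p)² = (-2×0.00720)² = 0.000207;  (2·δu/u)² = (2×0.0740)² = 0.0219
δQ/Q = √(0.0689) = 0.262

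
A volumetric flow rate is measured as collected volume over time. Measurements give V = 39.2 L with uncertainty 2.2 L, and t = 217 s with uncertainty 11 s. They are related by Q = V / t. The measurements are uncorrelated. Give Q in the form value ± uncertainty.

Since Q is a product/quotient, work with relative uncertainties:
  (1·δV/V)² = (1×0.0561)² = 0.00315;  (-1·δt/t)² = (-1×0.0507)² = 0.00257
δQ/Q = √(0.00572) = 0.0756
Q = 0.181 L/s, so δQ = 0.0756 × 0.181 = 0.0137 L/s.

0.181 ± 0.0137 L/s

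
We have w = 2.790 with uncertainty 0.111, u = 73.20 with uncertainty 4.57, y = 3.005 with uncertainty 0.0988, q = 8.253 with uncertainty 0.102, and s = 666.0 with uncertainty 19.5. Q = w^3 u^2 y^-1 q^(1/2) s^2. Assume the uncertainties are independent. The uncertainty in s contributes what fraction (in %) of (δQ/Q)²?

9.97%

(δQ/Q)² = (3·δw/w)² + (2·δu/u)² + (-1·δy/y)² + (½·δq/q)² + (2·δs/s)²
  w term: (3×0.0398)² = 0.0142
  u term: (2×0.0624)² = 0.0156
  y term: (-1×0.0329)² = 0.00108
  q term: (0.5×0.0124)² = 3.82e-05
  s term: (2×0.0293)² = 0.00343
Total = 0.0344. Share from s = 0.00343/0.0344 = 0.0997.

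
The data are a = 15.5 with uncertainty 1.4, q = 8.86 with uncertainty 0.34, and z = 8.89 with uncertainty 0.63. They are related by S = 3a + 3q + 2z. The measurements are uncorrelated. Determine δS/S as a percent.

4.95%

Absolute uncertainties add in quadrature for a linear combination:
  (3·δa)² = 17.6;  (3·δq)² = 1.04;  (2·δz)² = 1.59
δS = √(20.3) = 4.50
S = 90.9, so δS/S = 4.50/90.9 = 0.0495.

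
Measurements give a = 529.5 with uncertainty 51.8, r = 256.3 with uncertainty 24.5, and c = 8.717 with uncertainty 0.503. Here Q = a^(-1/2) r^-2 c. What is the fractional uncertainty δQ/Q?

0.206

Products/powers → add relative errors in quadrature, weighted by exponent:
  (−½·δa/a)² = (-0.5×0.0978)² = 0.00239;  (-2·δr/r)² = (-2×0.0956)² = 0.0366;  (1·δc/c)² = (1×0.0577)² = 0.00333
δQ/Q = √(0.0423) = 0.206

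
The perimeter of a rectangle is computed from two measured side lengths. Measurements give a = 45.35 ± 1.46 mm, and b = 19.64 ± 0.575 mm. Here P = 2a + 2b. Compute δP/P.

Each term contributes (cᵢ δxᵢ)² to (δP)²:
  (2·δa)² = 8.53;  (2·δb)² = 1.32
δP = √(9.85) = 3.14 mm
P = 130.0 mm, so δP/P = 3.14/130.0 = 0.0241.

0.0241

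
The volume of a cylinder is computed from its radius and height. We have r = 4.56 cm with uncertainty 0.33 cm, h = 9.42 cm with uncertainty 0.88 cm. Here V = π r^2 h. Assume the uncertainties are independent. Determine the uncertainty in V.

Products/powers → add relative errors in quadrature, weighted by exponent:
  (2·δr/r)² = (2×0.0724)² = 0.0209;  (1·δh/h)² = (1×0.0934)² = 0.00873
δV/V = √(0.0297) = 0.172
V = 615 cm^3, so δV = 0.172 × 615 = 106 cm^3.

106 cm^3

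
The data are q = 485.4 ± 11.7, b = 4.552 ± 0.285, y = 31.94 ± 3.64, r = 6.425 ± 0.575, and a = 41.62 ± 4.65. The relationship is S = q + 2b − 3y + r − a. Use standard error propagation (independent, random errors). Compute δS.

16.7

Each term contributes (cᵢ δxᵢ)² to (δS)²:
  (δq)² = 137;  (2·δb)² = 0.325;  (3·δy)² = 119;  (δr)² = 0.331;  (δa)² = 21.6
δS = √(278) = 16.7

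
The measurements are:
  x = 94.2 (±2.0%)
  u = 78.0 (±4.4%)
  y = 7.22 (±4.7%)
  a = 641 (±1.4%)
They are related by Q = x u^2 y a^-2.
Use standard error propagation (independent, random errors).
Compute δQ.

1.06

Each factor contributes (exponent × relative error)² to (δQ/Q)²:
  (1·δx/x)² = (1×0.0200)² = 0.000400;  (2·δu/u)² = (2×0.0440)² = 0.00774;  (1·δy/y)² = (1×0.0470)² = 0.00221;  (-2·δa/a)² = (-2×0.0140)² = 0.000784
δQ/Q = √(0.0111) = 0.106
Q = 10.1, so δQ = 0.106 × 10.1 = 1.06.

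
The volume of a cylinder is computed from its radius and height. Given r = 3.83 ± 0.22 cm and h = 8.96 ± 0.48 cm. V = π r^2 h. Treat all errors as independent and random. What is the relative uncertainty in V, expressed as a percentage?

12.7%

Relative error in a monomial: (δV/V)² = Σ (nᵢ · δxᵢ/xᵢ)².
  (2·δr/r)² = (2×0.0574)² = 0.0132;  (1·δh/h)² = (1×0.0536)² = 0.00287
δV/V = √(0.0161) = 0.127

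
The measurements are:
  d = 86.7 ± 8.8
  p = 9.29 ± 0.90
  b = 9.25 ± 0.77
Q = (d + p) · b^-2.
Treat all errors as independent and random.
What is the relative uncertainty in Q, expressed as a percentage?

Let u = d + p = 96.0. δu = √(δd² + δp²) = √(77.4 + 0.810) = 8.85, so δu/u = 0.0922.
Q is then a monomial in u, b:
δQ/Q = √((δu/u)² + (-2·δb/b)²) = √(0.00849 + 0.0277) = 0.190

19.0%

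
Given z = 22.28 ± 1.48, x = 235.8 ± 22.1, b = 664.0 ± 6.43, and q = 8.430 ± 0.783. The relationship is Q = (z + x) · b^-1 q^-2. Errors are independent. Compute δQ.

Let u = z + x = 258.1. δu = √(δz² + δx²) = √(2.19 + 488) = 22.1, so δu/u = 0.0858.
Q is then a monomial in u, b, q:
δQ/Q = √((δu/u)² + (-1·δb/b)² + (-2·δq/q)²) = √(0.00737 + 9.38e-05 + 0.0345) = 0.205
Q = 0.005469, so δQ = 0.205 × 0.005469 = 0.00112.

0.00112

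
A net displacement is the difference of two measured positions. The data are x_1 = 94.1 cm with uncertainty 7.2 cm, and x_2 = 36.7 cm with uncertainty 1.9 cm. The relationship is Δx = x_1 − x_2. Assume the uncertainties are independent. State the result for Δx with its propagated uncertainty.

For a sum/difference, combine absolute errors in quadrature:
  (δx_1)² = 51.8;  (δx_2)² = 3.61
δΔx = √(55.5) = 7.45 cm
Δx = 57.4 cm.

57.4 ± 7.45 cm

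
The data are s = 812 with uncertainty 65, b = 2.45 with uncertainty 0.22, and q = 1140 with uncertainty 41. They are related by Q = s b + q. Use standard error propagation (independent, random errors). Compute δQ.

Let p = s·b = 1990. δp/p = √((1·δs/s)² + (1·δb/b)²) = √(0.00641 + 0.00806) = 0.120, so δp = 239.
Q = p + q: δQ = √(δp² + δq²) = √(57300 + 1680) = 243

243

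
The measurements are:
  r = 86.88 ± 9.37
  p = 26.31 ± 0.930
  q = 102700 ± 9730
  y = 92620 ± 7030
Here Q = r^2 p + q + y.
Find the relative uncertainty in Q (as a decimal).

0.114

Let w = r^2·p = 198600. δw/w = √((2·δr/r)² + (1·δp/p)²) = √(0.0465 + 0.00125) = 0.219, so δw = 43400.
Q = w + q + y: δQ = √(δw² + δq² + δy²) = √(1.88e+09 + 9.47e+07 + 4.94e+07) = 45000
Q = 393900, so δQ/Q = 45000/393900 = 0.114.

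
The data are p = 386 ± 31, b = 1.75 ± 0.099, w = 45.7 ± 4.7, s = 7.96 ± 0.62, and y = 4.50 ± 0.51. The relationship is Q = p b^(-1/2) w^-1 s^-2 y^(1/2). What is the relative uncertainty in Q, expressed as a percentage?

21.3%

Each factor contributes (exponent × relative error)² to (δQ/Q)²:
  (1·δp/p)² = (1×0.0803)² = 0.00645;  (−½·δb/b)² = (-0.5×0.0566)² = 0.000800;  (-1·δw/w)² = (-1×0.103)² = 0.0106;  (-2·δs/s)² = (-2×0.0779)² = 0.0243;  (½·δy/y)² = (0.5×0.113)² = 0.00321
δQ/Q = √(0.0453) = 0.213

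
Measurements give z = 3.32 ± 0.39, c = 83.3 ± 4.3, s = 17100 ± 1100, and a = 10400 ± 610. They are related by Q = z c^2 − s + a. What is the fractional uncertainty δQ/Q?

Let p = z·c^2 = 23000. δp/p = √((1·δz/z)² + (2·δc/c)²) = √(0.0138 + 0.0107) = 0.156, so δp = 3600.
Q = p − s + a: δQ = √(δp² + δs² + δa²) = √(1.3e+07 + 1.21e+06 + 3.72e+05) = 3820
Q = 16300, so δQ/Q = 3820/16300 = 0.234.

0.234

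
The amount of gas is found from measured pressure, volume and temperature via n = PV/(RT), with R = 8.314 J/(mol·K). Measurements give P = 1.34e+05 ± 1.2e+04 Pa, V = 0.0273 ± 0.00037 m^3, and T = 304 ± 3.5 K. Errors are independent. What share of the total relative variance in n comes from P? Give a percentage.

(δn/n)² = (1·δP/P)² + (1·δV/V)² + (-1·δT/T)²
  P term: (1×0.0896)² = 0.00802
  V term: (1×0.0136)² = 0.000184
  T term: (-1×0.0115)² = 0.000133
Total = 0.00834. Share from P = 0.00802/0.00834 = 0.962.

96.2%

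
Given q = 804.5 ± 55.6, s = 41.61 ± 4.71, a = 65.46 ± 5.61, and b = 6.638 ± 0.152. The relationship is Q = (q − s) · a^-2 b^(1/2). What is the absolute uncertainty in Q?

0.0856

Let u = q − s = 762.9. δu = √(δq² + δs²) = √(3090 + 22.2) = 55.8, so δu/u = 0.0731.
Q is then a monomial in u, a, b:
δQ/Q = √((δu/u)² + (-2·δa/a)² + (½·δb/b)²) = √(0.00535 + 0.0294 + 0.000131) = 0.187
Q = 0.4587, so δQ = 0.187 × 0.4587 = 0.0856.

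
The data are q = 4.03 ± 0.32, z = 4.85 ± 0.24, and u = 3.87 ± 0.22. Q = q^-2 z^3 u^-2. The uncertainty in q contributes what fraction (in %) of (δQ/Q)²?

41.9%

(δQ/Q)² = (-2·δq/q)² + (3·δz/z)² + (-2·δu/u)²
  q term: (-2×0.0794)² = 0.0252
  z term: (3×0.0495)² = 0.0220
  u term: (-2×0.0568)² = 0.0129
Total = 0.0602. Share from q = 0.0252/0.0602 = 0.419.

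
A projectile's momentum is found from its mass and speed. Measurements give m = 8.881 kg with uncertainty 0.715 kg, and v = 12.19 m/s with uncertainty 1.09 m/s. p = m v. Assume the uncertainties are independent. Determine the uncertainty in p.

Each factor contributes (exponent × relative error)² to (δp/p)²:
  (1·δm/m)² = (1×0.0805)² = 0.00648;  (1·δv/v)² = (1×0.0894)² = 0.00800
δp/p = √(0.0145) = 0.120
p = 108.3 kg·m/s, so δp = 0.120 × 108.3 = 13.0 kg·m/s.

13.0 kg·m/s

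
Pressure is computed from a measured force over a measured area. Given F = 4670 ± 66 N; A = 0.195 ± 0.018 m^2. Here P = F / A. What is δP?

Products/powers → add relative errors in quadrature, weighted by exponent:
  (1·δF/F)² = (1×0.0141)² = 0.000200;  (-1·δA/A)² = (-1×0.0923)² = 0.00852
δP/P = √(0.00872) = 0.0934
P = 23900 Pa, so δP = 0.0934 × 23900 = 2240 Pa.

2240 Pa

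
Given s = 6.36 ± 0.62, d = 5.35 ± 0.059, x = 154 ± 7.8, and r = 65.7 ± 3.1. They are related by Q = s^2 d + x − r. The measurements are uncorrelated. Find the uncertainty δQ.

Let p = s^2·d = 216. δp/p = √((2·δs/s)² + (1·δd/d)²) = √(0.0380 + 0.000122) = 0.195, so δp = 42.3.
Q = p + x − r: δQ = √(δp² + δx² + δr²) = √(1790 + 60.8 + 9.61) = 43.1

43.1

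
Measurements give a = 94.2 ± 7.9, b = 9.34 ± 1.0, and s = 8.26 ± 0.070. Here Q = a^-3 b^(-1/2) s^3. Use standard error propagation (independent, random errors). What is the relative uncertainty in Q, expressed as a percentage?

25.8%

Relative error in a monomial: (δQ/Q)² = Σ (nᵢ · δxᵢ/xᵢ)².
  (-3·δa/a)² = (-3×0.0839)² = 0.0633;  (−½·δb/b)² = (-0.5×0.107)² = 0.00287;  (3·δs/s)² = (3×0.00847)² = 0.000646
δQ/Q = √(0.0668) = 0.258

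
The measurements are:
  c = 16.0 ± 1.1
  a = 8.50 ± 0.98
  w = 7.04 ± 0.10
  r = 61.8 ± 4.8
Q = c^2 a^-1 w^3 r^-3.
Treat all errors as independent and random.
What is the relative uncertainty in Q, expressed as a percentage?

Each factor contributes (exponent × relative error)² to (δQ/Q)²:
  (2·δc/c)² = (2×0.0688)² = 0.0189;  (-1·δa/a)² = (-1×0.115)² = 0.0133;  (3·δw/w)² = (3×0.0142)² = 0.00182;  (-3·δr/r)² = (-3×0.0777)² = 0.0543
δQ/Q = √(0.0883) = 0.297

29.7%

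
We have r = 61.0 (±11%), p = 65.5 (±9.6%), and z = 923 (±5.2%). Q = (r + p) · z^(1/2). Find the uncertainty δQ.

297

Let u = r + p = 126. δu = √(δr² + δp²) = √(45.0 + 39.5) = 9.20, so δu/u = 0.0727.
Q is then a monomial in u, z:
δQ/Q = √((δu/u)² + (½·δz/z)²) = √(0.00528 + 0.000676) = 0.0772
Q = 3840, so δQ = 0.0772 × 3840 = 297.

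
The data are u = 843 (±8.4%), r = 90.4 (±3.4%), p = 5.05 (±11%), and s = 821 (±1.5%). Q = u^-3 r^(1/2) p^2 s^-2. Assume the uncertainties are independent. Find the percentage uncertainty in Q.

Since Q is a product/quotient, work with relative uncertainties:
  (-3·δu/u)² = (-3×0.0840)² = 0.0635;  (½·δr/r)² = (0.5×0.0340)² = 0.000289;  (2·δp/p)² = (2×0.110)² = 0.0484;  (-2·δs/s)² = (-2×0.0150)² = 0.000900
δQ/Q = √(0.113) = 0.336

33.6%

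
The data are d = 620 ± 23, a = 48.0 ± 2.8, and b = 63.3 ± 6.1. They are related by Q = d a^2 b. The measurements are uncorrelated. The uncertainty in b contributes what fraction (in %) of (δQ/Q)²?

(δQ/Q)² = (1·δd/d)² + (2·δa/a)² + (1·δb/b)²
  d term: (1×0.0371)² = 0.00138
  a term: (2×0.0583)² = 0.0136
  b term: (1×0.0964)² = 0.00929
Total = 0.0243. Share from b = 0.00929/0.0243 = 0.383.

38.3%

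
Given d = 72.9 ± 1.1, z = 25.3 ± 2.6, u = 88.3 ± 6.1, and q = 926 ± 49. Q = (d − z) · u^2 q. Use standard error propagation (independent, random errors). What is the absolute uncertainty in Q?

Let w = d − z = 47.6. δw = √(δd² + δz²) = √(1.21 + 6.76) = 2.82, so δw/w = 0.0593.
Q is then a monomial in w, u, q:
δQ/Q = √((δw/w)² + (2·δu/u)² + (1·δq/q)²) = √(0.00352 + 0.0191 + 0.00280) = 0.159
Q = 3.44e+08, so δQ = 0.159 × 3.44e+08 = 5.48e+07.

5.48e+07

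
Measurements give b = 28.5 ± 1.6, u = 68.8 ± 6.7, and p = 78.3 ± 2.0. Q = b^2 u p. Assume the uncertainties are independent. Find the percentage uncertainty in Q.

For a monomial Q ∝ b^2, u, p, fractional errors add in quadrature:
  (2·δb/b)² = (2×0.0561)² = 0.0126;  (1·δu/u)² = (1×0.0974)² = 0.00948;  (1·δp/p)² = (1×0.0255)² = 0.000652
δQ/Q = √(0.0227) = 0.151

15.1%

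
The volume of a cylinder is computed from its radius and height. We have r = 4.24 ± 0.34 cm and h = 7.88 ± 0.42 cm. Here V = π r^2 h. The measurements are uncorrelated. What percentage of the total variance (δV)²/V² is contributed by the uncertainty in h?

(δV/V)² = (2·δr/r)² + (1·δh/h)²
  r term: (2×0.0802)² = 0.0257
  h term: (1×0.0533)² = 0.00284
Total = 0.0286. Share from h = 0.00284/0.0286 = 0.0995.

9.95%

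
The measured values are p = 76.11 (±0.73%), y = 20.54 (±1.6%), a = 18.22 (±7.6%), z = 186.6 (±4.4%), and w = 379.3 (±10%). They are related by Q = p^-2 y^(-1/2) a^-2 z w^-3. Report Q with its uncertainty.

(3.924 ± 1.33) × 10^-13

Each factor contributes (exponent × relative error)² to (δQ/Q)²:
  (-2·δp/p)² = (-2×0.00730)² = 0.000213;  (−½·δy/y)² = (-0.5×0.0160)² = 6.4e-05;  (-2·δa/a)² = (-2×0.0760)² = 0.0231;  (1·δz/z)² = (1×0.0440)² = 0.00194;  (-3·δw/w)² = (-3×0.100)² = 0.0900
δQ/Q = √(0.115) = 0.340
Q = 3.924e-13, so δQ = 0.340 × 3.924e-13 = 1.33e-13.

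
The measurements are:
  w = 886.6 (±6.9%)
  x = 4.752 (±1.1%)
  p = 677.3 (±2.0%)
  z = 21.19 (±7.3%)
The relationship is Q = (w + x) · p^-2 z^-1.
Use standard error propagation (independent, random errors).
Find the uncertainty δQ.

Let u = w + x = 891.4. δu = √(δw² + δx²) = √(3740 + 0.00273) = 61.2, so δu/u = 0.0686.
Q is then a monomial in u, p, z:
δQ/Q = √((δu/u)² + (-2·δp/p)² + (-1·δz/z)²) = √(0.00471 + 0.00160 + 0.00533) = 0.108
Q = 9.17e-05, so δQ = 0.108 × 9.17e-05 = 9.89e-06.

9.89e-06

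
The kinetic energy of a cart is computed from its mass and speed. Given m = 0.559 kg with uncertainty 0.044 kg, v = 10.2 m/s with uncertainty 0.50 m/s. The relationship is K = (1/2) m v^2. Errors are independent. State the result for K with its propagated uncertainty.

29.1 ± 3.66 J

Products/powers → add relative errors in quadrature, weighted by exponent:
  (1·δm/m)² = (1×0.0787)² = 0.00620;  (2·δv/v)² = (2×0.0490)² = 0.00961
δK/K = √(0.0158) = 0.126
K = 29.1 J, so δK = 0.126 × 29.1 = 3.66 J.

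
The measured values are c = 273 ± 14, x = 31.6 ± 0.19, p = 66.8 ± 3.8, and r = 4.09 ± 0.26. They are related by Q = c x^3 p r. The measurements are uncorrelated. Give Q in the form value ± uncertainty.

For a monomial Q ∝ c, x^3, p, r, fractional errors add in quadrature:
  (1·δc/c)² = (1×0.0513)² = 0.00263;  (3·δx/x)² = (3×0.00601)² = 0.000325;  (1·δp/p)² = (1×0.0569)² = 0.00324;  (1·δr/r)² = (1×0.0636)² = 0.00404
δQ/Q = √(0.0102) = 0.101
Q = 2.35e+09, so δQ = 0.101 × 2.35e+09 = 2.38e+08.

(2.35 ± 0.238) × 10^9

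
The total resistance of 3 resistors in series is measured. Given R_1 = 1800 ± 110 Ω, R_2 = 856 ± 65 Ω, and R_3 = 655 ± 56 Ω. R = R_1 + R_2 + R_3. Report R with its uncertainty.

3310 ± 140 Ω

Sums and differences: (δR)² = Σ (cᵢ δxᵢ)².
  (δR_1)² = 12100;  (δR_2)² = 4220;  (δR_3)² = 3140
δR = √(19500) = 140 Ω
R = 3310 Ω.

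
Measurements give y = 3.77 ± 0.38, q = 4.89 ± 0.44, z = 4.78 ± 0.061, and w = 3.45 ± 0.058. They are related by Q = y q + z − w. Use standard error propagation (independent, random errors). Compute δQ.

Let p = y·q = 18.4. δp/p = √((1·δy/y)² + (1·δq/q)²) = √(0.0102 + 0.00810) = 0.135, so δp = 2.49.
Q = p + z − w: δQ = √(δp² + δz² + δw²) = √(6.20 + 0.00372 + 0.00336) = 2.49

2.49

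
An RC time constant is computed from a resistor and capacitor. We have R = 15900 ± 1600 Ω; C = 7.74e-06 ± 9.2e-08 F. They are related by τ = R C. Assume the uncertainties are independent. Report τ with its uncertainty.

0.123 ± 0.0125 s

Since τ is a product/quotient, work with relative uncertainties:
  (1·δR/R)² = (1×0.101)² = 0.0101;  (1·δC/C)² = (1×0.0119)² = 0.000141
δτ/τ = √(0.0103) = 0.101
τ = 0.123 s, so δτ = 0.101 × 0.123 = 0.0125 s.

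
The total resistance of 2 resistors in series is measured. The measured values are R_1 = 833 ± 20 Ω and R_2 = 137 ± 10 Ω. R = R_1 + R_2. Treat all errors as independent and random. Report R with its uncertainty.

970 ± 22.4 Ω

Each term contributes (cᵢ δxᵢ)² to (δR)²:
  (δR_1)² = 400;  (δR_2)² = 100
δR = √(500) = 22.4 Ω
R = 970 Ω.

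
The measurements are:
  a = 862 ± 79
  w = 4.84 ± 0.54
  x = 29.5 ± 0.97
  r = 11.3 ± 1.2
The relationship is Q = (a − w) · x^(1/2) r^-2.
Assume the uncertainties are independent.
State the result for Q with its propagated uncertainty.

36.5 ± 8.46

Let u = a − w = 857. δu = √(δa² + δw²) = √(6240 + 0.292) = 79.0, so δu/u = 0.0922.
Q is then a monomial in u, x, r:
δQ/Q = √((δu/u)² + (½·δx/x)² + (-2·δr/r)²) = √(0.00849 + 0.000270 + 0.0451) = 0.232
Q = 36.5, so δQ = 0.232 × 36.5 = 8.46.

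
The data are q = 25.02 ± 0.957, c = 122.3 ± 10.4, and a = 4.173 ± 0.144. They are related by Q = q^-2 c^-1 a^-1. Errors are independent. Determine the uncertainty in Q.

3.74e-07

Q is a product of powers, so relative uncertainties combine in quadrature:
  (-2·δq/q)² = (-2×0.0382)² = 0.00585;  (-1·δc/c)² = (-1×0.0850)² = 0.00723;  (-1·δa/a)² = (-1×0.0345)² = 0.00119
δQ/Q = √(0.0143) = 0.119
Q = 3.13e-06, so δQ = 0.119 × 3.13e-06 = 3.74e-07.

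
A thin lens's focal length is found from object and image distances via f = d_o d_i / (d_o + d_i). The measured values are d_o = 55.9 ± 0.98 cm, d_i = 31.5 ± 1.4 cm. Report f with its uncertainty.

20.1 ± 0.587 cm

∂f/∂d_o = (d_i/(d_o+d_i))² = 0.130;  ∂f/∂d_i = (d_o/(d_o+d_i))² = 0.409
δf = √((∂f/∂d_o · δd_o)² + (∂f/∂d_i · δd_i)²) = √(0.0162 + 0.328) = 0.587 cm
f = 20.1 cm.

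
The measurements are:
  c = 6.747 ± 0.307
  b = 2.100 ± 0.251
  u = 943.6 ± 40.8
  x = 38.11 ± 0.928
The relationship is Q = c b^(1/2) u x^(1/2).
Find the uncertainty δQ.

Relative error in a monomial: (δQ/Q)² = Σ (nᵢ · δxᵢ/xᵢ)².
  (1·δc/c)² = (1×0.0455)² = 0.00207;  (½·δb/b)² = (0.5×0.120)² = 0.00357;  (1·δu/u)² = (1×0.0432)² = 0.00187;  (½·δx/x)² = (0.5×0.0244)² = 0.000148
δQ/Q = √(0.00766) = 0.0875
Q = 56950, so δQ = 0.0875 × 56950 = 4980.

4980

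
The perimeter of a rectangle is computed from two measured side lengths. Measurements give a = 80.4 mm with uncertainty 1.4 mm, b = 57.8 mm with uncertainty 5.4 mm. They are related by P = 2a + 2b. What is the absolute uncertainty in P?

11.2 mm

For a sum/difference, combine absolute errors in quadrature:
  (2·δa)² = 7.84;  (2·δb)² = 117
δP = √(124) = 11.2 mm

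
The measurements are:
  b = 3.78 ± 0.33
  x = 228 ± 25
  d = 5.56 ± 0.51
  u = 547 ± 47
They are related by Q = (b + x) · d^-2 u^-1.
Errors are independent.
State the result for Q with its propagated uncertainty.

0.0137 ± 0.00315

Let w = b + x = 232. δw = √(δb² + δx²) = √(0.109 + 625) = 25.0, so δw/w = 0.108.
Q is then a monomial in w, d, u:
δQ/Q = √((δw/w)² + (-2·δd/d)² + (-1·δu/u)²) = √(0.0116 + 0.0337 + 0.00738) = 0.230
Q = 0.0137, so δQ = 0.230 × 0.0137 = 0.00315.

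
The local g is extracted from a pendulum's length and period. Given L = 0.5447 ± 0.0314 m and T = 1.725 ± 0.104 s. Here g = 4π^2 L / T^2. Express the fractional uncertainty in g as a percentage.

g is a product of powers, so relative uncertainties combine in quadrature:
  (1·δL/L)² = (1×0.0576)² = 0.00332;  (-2·δT/T)² = (-2×0.0603)² = 0.0145
δg/g = √(0.0179) = 0.134

13.4%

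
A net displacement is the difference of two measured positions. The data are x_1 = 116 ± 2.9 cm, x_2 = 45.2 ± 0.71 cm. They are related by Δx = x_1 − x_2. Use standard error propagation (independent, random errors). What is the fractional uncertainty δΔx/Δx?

0.0422

Sums and differences: (δΔx)² = Σ (cᵢ δxᵢ)².
  (δx_1)² = 8.41;  (δx_2)² = 0.504
δΔx = √(8.91) = 2.99 cm
Δx = 70.8 cm, so δΔx/Δx = 2.99/70.8 = 0.0422.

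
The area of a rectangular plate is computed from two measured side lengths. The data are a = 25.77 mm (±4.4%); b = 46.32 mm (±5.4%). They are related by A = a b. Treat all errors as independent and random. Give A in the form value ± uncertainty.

Relative error in a monomial: (δA/A)² = Σ (nᵢ · δxᵢ/xᵢ)².
  (1·δa/a)² = (1×0.0440)² = 0.00194;  (1·δb/b)² = (1×0.0540)² = 0.00292
δA/A = √(0.00485) = 0.0697
A = 1194 mm^2, so δA = 0.0697 × 1194 = 83.1 mm^2.

1194 ± 83.1 mm^2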